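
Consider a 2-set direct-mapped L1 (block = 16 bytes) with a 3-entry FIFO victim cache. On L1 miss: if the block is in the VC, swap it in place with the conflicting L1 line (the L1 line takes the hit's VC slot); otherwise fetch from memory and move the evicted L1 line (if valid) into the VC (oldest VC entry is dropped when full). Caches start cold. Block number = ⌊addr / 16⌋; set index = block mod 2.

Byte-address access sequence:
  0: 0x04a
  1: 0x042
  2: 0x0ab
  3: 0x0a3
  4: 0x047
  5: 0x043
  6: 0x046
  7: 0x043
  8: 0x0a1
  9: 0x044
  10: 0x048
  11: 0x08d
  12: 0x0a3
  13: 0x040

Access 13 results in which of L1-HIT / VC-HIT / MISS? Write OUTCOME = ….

  [0] addr=0x4a blk=4 s=0: MISS | VC []
  [1] addr=0x42 blk=4 s=0: L1-HIT | VC []
  [2] addr=0xab blk=10 s=0: MISS | VC [4]
  [3] addr=0xa3 blk=10 s=0: L1-HIT | VC [4]
  [4] addr=0x47 blk=4 s=0: VC-HIT | VC [10]
  [5] addr=0x43 blk=4 s=0: L1-HIT | VC [10]
  [6] addr=0x46 blk=4 s=0: L1-HIT | VC [10]
  [7] addr=0x43 blk=4 s=0: L1-HIT | VC [10]
  [8] addr=0xa1 blk=10 s=0: VC-HIT | VC [4]
  [9] addr=0x44 blk=4 s=0: VC-HIT | VC [10]
  [10] addr=0x48 blk=4 s=0: L1-HIT | VC [10]
  [11] addr=0x8d blk=8 s=0: MISS | VC [10, 4]
  [12] addr=0xa3 blk=10 s=0: VC-HIT | VC [8, 4]
  [13] addr=0x40 blk=4 s=0: VC-HIT | VC [8, 10]

OUTCOME = VC-HIT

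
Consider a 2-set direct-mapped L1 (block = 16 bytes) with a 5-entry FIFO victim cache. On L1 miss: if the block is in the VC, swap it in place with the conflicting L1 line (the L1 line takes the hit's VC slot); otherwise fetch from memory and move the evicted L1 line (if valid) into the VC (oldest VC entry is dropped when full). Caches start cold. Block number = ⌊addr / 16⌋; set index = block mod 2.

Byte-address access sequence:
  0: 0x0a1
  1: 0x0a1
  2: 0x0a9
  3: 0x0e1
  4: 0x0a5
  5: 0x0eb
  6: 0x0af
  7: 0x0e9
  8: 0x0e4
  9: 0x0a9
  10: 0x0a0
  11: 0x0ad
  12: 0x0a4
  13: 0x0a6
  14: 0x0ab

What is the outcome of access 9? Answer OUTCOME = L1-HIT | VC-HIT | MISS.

#0 0xa1→b10/s0 MISS; vc=[]
#1 0xa1→b10/s0 L1-HIT; vc=[]
#2 0xa9→b10/s0 L1-HIT; vc=[]
#3 0xe1→b14/s0 MISS; vc=[10]
#4 0xa5→b10/s0 VC-HIT; vc=[14]
#5 0xeb→b14/s0 VC-HIT; vc=[10]
#6 0xaf→b10/s0 VC-HIT; vc=[14]
#7 0xe9→b14/s0 VC-HIT; vc=[10]
#8 0xe4→b14/s0 L1-HIT; vc=[10]
#9 0xa9→b10/s0 VC-HIT; vc=[14]
#10 0xa0→b10/s0 L1-HIT; vc=[14]
#11 0xad→b10/s0 L1-HIT; vc=[14]
#12 0xa4→b10/s0 L1-HIT; vc=[14]
#13 0xa6→b10/s0 L1-HIT; vc=[14]
#14 0xab→b10/s0 L1-HIT; vc=[14]

OUTCOME = VC-HIT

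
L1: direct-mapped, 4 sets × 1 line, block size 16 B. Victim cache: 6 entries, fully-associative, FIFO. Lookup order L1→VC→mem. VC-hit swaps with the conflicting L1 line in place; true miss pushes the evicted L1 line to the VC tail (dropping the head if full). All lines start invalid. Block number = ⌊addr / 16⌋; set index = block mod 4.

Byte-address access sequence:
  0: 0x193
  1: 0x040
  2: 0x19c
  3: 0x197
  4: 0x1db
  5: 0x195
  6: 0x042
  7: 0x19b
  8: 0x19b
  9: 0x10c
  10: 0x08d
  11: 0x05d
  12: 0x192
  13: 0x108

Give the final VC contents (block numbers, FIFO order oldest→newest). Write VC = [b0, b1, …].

#0 0x193→b25/s1 MISS; vc=[]
#1 0x40→b4/s0 MISS; vc=[]
#2 0x19c→b25/s1 L1-HIT; vc=[]
#3 0x197→b25/s1 L1-HIT; vc=[]
#4 0x1db→b29/s1 MISS; vc=[25]
#5 0x195→b25/s1 VC-HIT; vc=[29]
#6 0x42→b4/s0 L1-HIT; vc=[29]
#7 0x19b→b25/s1 L1-HIT; vc=[29]
#8 0x19b→b25/s1 L1-HIT; vc=[29]
#9 0x10c→b16/s0 MISS; vc=[29,4]
#10 0x8d→b8/s0 MISS; vc=[29,4,16]
#11 0x5d→b5/s1 MISS; vc=[29,4,16,25]
#12 0x192→b25/s1 VC-HIT; vc=[29,4,16,5]
#13 0x108→b16/s0 VC-HIT; vc=[29,4,8,5]

VC = [29, 4, 8, 5]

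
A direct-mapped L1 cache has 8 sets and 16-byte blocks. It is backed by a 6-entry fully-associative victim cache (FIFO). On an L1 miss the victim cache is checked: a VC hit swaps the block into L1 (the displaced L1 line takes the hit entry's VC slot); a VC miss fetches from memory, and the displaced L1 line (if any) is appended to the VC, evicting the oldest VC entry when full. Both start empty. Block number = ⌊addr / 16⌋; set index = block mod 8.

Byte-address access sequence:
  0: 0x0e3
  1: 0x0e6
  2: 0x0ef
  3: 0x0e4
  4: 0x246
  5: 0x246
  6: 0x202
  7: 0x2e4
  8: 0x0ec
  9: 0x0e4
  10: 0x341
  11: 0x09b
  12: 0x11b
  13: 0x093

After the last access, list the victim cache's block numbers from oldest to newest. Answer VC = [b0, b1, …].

  [0] addr=0xe3 blk=14 s=6: MISS | VC []
  [1] addr=0xe6 blk=14 s=6: L1-HIT | VC []
  [2] addr=0xef blk=14 s=6: L1-HIT | VC []
  [3] addr=0xe4 blk=14 s=6: L1-HIT | VC []
  [4] addr=0x246 blk=36 s=4: MISS | VC []
  [5] addr=0x246 blk=36 s=4: L1-HIT | VC []
  [6] addr=0x202 blk=32 s=0: MISS | VC []
  [7] addr=0x2e4 blk=46 s=6: MISS | VC [14]
  [8] addr=0xec blk=14 s=6: VC-HIT | VC [46]
  [9] addr=0xe4 blk=14 s=6: L1-HIT | VC [46]
  [10] addr=0x341 blk=52 s=4: MISS | VC [46, 36]
  [11] addr=0x9b blk=9 s=1: MISS | VC [46, 36]
  [12] addr=0x11b blk=17 s=1: MISS | VC [46, 36, 9]
  [13] addr=0x93 blk=9 s=1: VC-HIT | VC [46, 36, 17]

VC = [46, 36, 17]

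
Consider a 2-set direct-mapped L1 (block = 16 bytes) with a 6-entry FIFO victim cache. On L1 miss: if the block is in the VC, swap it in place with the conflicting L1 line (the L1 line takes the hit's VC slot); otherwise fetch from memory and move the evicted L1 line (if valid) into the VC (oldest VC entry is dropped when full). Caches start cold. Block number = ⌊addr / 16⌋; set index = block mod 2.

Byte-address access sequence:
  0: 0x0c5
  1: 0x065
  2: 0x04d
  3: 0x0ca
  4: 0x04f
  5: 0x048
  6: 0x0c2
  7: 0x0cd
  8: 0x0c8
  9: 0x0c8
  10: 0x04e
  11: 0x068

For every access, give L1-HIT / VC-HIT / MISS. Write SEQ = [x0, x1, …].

#0 0xc5→b12/s0 MISS; vc=[]
#1 0x65→b6/s0 MISS; vc=[12]
#2 0x4d→b4/s0 MISS; vc=[12,6]
#3 0xca→b12/s0 VC-HIT; vc=[4,6]
#4 0x4f→b4/s0 VC-HIT; vc=[12,6]
#5 0x48→b4/s0 L1-HIT; vc=[12,6]
#6 0xc2→b12/s0 VC-HIT; vc=[4,6]
#7 0xcd→b12/s0 L1-HIT; vc=[4,6]
#8 0xc8→b12/s0 L1-HIT; vc=[4,6]
#9 0xc8→b12/s0 L1-HIT; vc=[4,6]
#10 0x4e→b4/s0 VC-HIT; vc=[12,6]
#11 0x68→b6/s0 VC-HIT; vc=[12,4]

SEQ = [MISS, MISS, MISS, VC-HIT, VC-HIT, L1-HIT, VC-HIT, L1-HIT, L1-HIT, L1-HIT, VC-HIT, VC-HIT]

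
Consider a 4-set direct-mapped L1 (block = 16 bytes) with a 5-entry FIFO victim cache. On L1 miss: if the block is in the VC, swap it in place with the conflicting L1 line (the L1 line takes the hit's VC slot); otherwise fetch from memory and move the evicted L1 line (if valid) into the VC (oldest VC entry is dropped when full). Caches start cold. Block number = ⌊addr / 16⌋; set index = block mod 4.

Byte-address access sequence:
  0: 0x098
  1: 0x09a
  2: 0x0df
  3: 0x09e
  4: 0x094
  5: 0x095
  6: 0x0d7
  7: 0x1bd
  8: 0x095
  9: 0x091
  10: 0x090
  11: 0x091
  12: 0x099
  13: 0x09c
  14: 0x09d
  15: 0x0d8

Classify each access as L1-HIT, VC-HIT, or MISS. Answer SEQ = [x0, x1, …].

SEQ = [MISS, L1-HIT, MISS, VC-HIT, L1-HIT, L1-HIT, VC-HIT, MISS, VC-HIT, L1-HIT, L1-HIT, L1-HIT, L1-HIT, L1-HIT, L1-HIT, VC-HIT]

  [0] addr=0x98 blk=9 s=1: MISS | VC []
  [1] addr=0x9a blk=9 s=1: L1-HIT | VC []
  [2] addr=0xdf blk=13 s=1: MISS | VC [9]
  [3] addr=0x9e blk=9 s=1: VC-HIT | VC [13]
  [4] addr=0x94 blk=9 s=1: L1-HIT | VC [13]
  [5] addr=0x95 blk=9 s=1: L1-HIT | VC [13]
  [6] addr=0xd7 blk=13 s=1: VC-HIT | VC [9]
  [7] addr=0x1bd blk=27 s=3: MISS | VC [9]
  [8] addr=0x95 blk=9 s=1: VC-HIT | VC [13]
  [9] addr=0x91 blk=9 s=1: L1-HIT | VC [13]
  [10] addr=0x90 blk=9 s=1: L1-HIT | VC [13]
  [11] addr=0x91 blk=9 s=1: L1-HIT | VC [13]
  [12] addr=0x99 blk=9 s=1: L1-HIT | VC [13]
  [13] addr=0x9c blk=9 s=1: L1-HIT | VC [13]
  [14] addr=0x9d blk=9 s=1: L1-HIT | VC [13]
  [15] addr=0xd8 blk=13 s=1: VC-HIT | VC [9]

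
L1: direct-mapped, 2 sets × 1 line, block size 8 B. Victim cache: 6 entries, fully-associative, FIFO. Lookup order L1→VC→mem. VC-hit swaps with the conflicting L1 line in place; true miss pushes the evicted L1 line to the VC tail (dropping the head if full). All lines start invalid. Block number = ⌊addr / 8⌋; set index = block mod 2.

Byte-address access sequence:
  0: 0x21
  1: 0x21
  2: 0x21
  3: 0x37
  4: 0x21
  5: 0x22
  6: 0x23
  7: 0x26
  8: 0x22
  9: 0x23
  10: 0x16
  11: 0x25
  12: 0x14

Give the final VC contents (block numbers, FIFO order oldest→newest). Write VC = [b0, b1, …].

VC = [6, 4]

#0 0x21→b4/s0 MISS; vc=[]
#1 0x21→b4/s0 L1-HIT; vc=[]
#2 0x21→b4/s0 L1-HIT; vc=[]
#3 0x37→b6/s0 MISS; vc=[4]
#4 0x21→b4/s0 VC-HIT; vc=[6]
#5 0x22→b4/s0 L1-HIT; vc=[6]
#6 0x23→b4/s0 L1-HIT; vc=[6]
#7 0x26→b4/s0 L1-HIT; vc=[6]
#8 0x22→b4/s0 L1-HIT; vc=[6]
#9 0x23→b4/s0 L1-HIT; vc=[6]
#10 0x16→b2/s0 MISS; vc=[6,4]
#11 0x25→b4/s0 VC-HIT; vc=[6,2]
#12 0x14→b2/s0 VC-HIT; vc=[6,4]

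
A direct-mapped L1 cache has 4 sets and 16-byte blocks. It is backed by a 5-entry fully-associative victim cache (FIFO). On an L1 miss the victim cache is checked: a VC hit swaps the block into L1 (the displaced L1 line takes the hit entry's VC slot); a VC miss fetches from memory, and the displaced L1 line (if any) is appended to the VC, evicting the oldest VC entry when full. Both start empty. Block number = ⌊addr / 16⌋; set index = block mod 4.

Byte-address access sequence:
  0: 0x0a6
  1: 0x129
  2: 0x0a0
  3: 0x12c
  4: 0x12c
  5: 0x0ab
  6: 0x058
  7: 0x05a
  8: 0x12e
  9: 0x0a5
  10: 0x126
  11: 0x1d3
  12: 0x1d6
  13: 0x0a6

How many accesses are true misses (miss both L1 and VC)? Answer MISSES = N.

MISSES = 4

  [0] addr=0xa6 blk=10 s=2: MISS | VC []
  [1] addr=0x129 blk=18 s=2: MISS | VC [10]
  [2] addr=0xa0 blk=10 s=2: VC-HIT | VC [18]
  [3] addr=0x12c blk=18 s=2: VC-HIT | VC [10]
  [4] addr=0x12c blk=18 s=2: L1-HIT | VC [10]
  [5] addr=0xab blk=10 s=2: VC-HIT | VC [18]
  [6] addr=0x58 blk=5 s=1: MISS | VC [18]
  [7] addr=0x5a blk=5 s=1: L1-HIT | VC [18]
  [8] addr=0x12e blk=18 s=2: VC-HIT | VC [10]
  [9] addr=0xa5 blk=10 s=2: VC-HIT | VC [18]
  [10] addr=0x126 blk=18 s=2: VC-HIT | VC [10]
  [11] addr=0x1d3 blk=29 s=1: MISS | VC [10, 5]
  [12] addr=0x1d6 blk=29 s=1: L1-HIT | VC [10, 5]
  [13] addr=0xa6 blk=10 s=2: VC-HIT | VC [18, 5]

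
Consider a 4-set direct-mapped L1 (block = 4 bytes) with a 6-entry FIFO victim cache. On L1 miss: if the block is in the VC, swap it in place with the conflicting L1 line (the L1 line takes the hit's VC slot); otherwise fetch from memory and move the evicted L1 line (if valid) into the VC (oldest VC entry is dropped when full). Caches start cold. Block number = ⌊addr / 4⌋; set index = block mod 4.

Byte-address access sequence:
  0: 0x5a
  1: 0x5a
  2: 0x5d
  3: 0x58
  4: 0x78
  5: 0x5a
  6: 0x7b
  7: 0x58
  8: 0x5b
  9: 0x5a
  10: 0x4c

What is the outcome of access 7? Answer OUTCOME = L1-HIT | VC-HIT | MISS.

OUTCOME = VC-HIT

0: 0x5a (blk 22, set 2) → MISS  vc=[]
1: 0x5a (blk 22, set 2) → L1-HIT  vc=[]
2: 0x5d (blk 23, set 3) → MISS  vc=[]
3: 0x58 (blk 22, set 2) → L1-HIT  vc=[]
4: 0x78 (blk 30, set 2) → MISS  vc=[22]
5: 0x5a (blk 22, set 2) → VC-HIT  vc=[30]
6: 0x7b (blk 30, set 2) → VC-HIT  vc=[22]
7: 0x58 (blk 22, set 2) → VC-HIT  vc=[30]
8: 0x5b (blk 22, set 2) → L1-HIT  vc=[30]
9: 0x5a (blk 22, set 2) → L1-HIT  vc=[30]
10: 0x4c (blk 19, set 3) → MISS  vc=[30, 23]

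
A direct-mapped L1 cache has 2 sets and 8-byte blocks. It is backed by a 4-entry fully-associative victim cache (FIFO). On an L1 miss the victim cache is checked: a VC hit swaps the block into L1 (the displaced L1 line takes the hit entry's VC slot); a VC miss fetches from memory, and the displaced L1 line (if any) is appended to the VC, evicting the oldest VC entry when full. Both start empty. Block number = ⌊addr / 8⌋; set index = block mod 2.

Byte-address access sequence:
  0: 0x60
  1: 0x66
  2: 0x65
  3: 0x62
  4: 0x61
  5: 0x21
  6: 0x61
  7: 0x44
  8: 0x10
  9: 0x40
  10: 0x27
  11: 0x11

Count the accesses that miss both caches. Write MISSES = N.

#0 0x60→b12/s0 MISS; vc=[]
#1 0x66→b12/s0 L1-HIT; vc=[]
#2 0x65→b12/s0 L1-HIT; vc=[]
#3 0x62→b12/s0 L1-HIT; vc=[]
#4 0x61→b12/s0 L1-HIT; vc=[]
#5 0x21→b4/s0 MISS; vc=[12]
#6 0x61→b12/s0 VC-HIT; vc=[4]
#7 0x44→b8/s0 MISS; vc=[4,12]
#8 0x10→b2/s0 MISS; vc=[4,12,8]
#9 0x40→b8/s0 VC-HIT; vc=[4,12,2]
#10 0x27→b4/s0 VC-HIT; vc=[8,12,2]
#11 0x11→b2/s0 VC-HIT; vc=[8,12,4]

MISSES = 4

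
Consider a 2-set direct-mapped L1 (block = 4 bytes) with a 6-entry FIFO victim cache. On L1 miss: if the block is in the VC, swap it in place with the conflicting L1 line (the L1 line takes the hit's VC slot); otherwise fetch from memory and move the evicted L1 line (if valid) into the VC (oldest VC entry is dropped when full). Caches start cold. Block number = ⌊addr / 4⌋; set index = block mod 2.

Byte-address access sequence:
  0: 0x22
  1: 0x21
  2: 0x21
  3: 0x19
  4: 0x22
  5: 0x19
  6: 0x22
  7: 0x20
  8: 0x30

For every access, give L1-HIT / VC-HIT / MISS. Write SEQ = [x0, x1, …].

0: 0x22 (blk 8, set 0) → MISS  vc=[]
1: 0x21 (blk 8, set 0) → L1-HIT  vc=[]
2: 0x21 (blk 8, set 0) → L1-HIT  vc=[]
3: 0x19 (blk 6, set 0) → MISS  vc=[8]
4: 0x22 (blk 8, set 0) → VC-HIT  vc=[6]
5: 0x19 (blk 6, set 0) → VC-HIT  vc=[8]
6: 0x22 (blk 8, set 0) → VC-HIT  vc=[6]
7: 0x20 (blk 8, set 0) → L1-HIT  vc=[6]
8: 0x30 (blk 12, set 0) → MISS  vc=[6, 8]

SEQ = [MISS, L1-HIT, L1-HIT, MISS, VC-HIT, VC-HIT, VC-HIT, L1-HIT, MISS]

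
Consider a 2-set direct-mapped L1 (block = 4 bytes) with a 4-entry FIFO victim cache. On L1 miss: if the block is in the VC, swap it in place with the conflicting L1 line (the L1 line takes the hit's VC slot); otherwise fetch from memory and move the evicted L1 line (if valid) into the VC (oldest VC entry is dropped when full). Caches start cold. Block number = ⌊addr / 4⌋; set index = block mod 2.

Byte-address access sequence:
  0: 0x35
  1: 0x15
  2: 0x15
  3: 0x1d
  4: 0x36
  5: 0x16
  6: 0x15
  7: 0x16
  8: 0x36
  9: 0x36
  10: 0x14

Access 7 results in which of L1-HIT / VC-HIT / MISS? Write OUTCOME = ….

0: 0x35 (blk 13, set 1) → MISS  vc=[]
1: 0x15 (blk 5, set 1) → MISS  vc=[13]
2: 0x15 (blk 5, set 1) → L1-HIT  vc=[13]
3: 0x1d (blk 7, set 1) → MISS  vc=[13, 5]
4: 0x36 (blk 13, set 1) → VC-HIT  vc=[7, 5]
5: 0x16 (blk 5, set 1) → VC-HIT  vc=[7, 13]
6: 0x15 (blk 5, set 1) → L1-HIT  vc=[7, 13]
7: 0x16 (blk 5, set 1) → L1-HIT  vc=[7, 13]
8: 0x36 (blk 13, set 1) → VC-HIT  vc=[7, 5]
9: 0x36 (blk 13, set 1) → L1-HIT  vc=[7, 5]
10: 0x14 (blk 5, set 1) → VC-HIT  vc=[7, 13]

OUTCOME = L1-HIT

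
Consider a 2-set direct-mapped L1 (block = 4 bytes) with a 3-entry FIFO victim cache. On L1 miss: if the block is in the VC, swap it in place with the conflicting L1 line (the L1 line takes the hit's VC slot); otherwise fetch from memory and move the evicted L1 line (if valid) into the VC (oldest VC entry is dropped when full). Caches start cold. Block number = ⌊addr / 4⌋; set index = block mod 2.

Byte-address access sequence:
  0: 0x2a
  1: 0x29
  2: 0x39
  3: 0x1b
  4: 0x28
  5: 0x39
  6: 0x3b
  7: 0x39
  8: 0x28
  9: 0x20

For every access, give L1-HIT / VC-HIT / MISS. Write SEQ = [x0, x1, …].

  [0] addr=0x2a blk=10 s=0: MISS | VC []
  [1] addr=0x29 blk=10 s=0: L1-HIT | VC []
  [2] addr=0x39 blk=14 s=0: MISS | VC [10]
  [3] addr=0x1b blk=6 s=0: MISS | VC [10, 14]
  [4] addr=0x28 blk=10 s=0: VC-HIT | VC [6, 14]
  [5] addr=0x39 blk=14 s=0: VC-HIT | VC [6, 10]
  [6] addr=0x3b blk=14 s=0: L1-HIT | VC [6, 10]
  [7] addr=0x39 blk=14 s=0: L1-HIT | VC [6, 10]
  [8] addr=0x28 blk=10 s=0: VC-HIT | VC [6, 14]
  [9] addr=0x20 blk=8 s=0: MISS | VC [6, 14, 10]

SEQ = [MISS, L1-HIT, MISS, MISS, VC-HIT, VC-HIT, L1-HIT, L1-HIT, VC-HIT, MISS]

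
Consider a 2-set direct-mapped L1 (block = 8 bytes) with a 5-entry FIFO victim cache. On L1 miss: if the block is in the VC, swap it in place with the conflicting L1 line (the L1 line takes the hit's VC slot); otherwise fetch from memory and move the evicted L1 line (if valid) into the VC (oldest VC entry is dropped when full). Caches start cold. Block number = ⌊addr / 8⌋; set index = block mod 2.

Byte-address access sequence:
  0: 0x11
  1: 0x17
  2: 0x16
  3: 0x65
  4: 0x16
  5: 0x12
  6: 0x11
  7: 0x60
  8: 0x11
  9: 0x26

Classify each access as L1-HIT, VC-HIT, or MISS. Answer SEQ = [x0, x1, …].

  [0] addr=0x11 blk=2 s=0: MISS | VC []
  [1] addr=0x17 blk=2 s=0: L1-HIT | VC []
  [2] addr=0x16 blk=2 s=0: L1-HIT | VC []
  [3] addr=0x65 blk=12 s=0: MISS | VC [2]
  [4] addr=0x16 blk=2 s=0: VC-HIT | VC [12]
  [5] addr=0x12 blk=2 s=0: L1-HIT | VC [12]
  [6] addr=0x11 blk=2 s=0: L1-HIT | VC [12]
  [7] addr=0x60 blk=12 s=0: VC-HIT | VC [2]
  [8] addr=0x11 blk=2 s=0: VC-HIT | VC [12]
  [9] addr=0x26 blk=4 s=0: MISS | VC [12, 2]

SEQ = [MISS, L1-HIT, L1-HIT, MISS, VC-HIT, L1-HIT, L1-HIT, VC-HIT, VC-HIT, MISS]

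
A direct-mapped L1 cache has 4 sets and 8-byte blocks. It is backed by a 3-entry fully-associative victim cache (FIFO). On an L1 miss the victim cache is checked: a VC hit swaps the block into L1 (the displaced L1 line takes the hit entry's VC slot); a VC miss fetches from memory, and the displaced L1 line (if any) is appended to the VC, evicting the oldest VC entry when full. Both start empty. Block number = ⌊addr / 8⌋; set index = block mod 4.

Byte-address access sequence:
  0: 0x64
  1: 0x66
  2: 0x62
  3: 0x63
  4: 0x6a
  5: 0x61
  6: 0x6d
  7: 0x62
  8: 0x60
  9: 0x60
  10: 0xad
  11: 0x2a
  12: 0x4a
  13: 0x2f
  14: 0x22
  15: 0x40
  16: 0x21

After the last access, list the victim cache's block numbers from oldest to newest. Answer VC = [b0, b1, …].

#0 0x64→b12/s0 MISS; vc=[]
#1 0x66→b12/s0 L1-HIT; vc=[]
#2 0x62→b12/s0 L1-HIT; vc=[]
#3 0x63→b12/s0 L1-HIT; vc=[]
#4 0x6a→b13/s1 MISS; vc=[]
#5 0x61→b12/s0 L1-HIT; vc=[]
#6 0x6d→b13/s1 L1-HIT; vc=[]
#7 0x62→b12/s0 L1-HIT; vc=[]
#8 0x60→b12/s0 L1-HIT; vc=[]
#9 0x60→b12/s0 L1-HIT; vc=[]
#10 0xad→b21/s1 MISS; vc=[13]
#11 0x2a→b5/s1 MISS; vc=[13,21]
#12 0x4a→b9/s1 MISS; vc=[13,21,5]
#13 0x2f→b5/s1 VC-HIT; vc=[13,21,9]
#14 0x22→b4/s0 MISS; vc=[21,9,12]
#15 0x40→b8/s0 MISS; vc=[9,12,4]
#16 0x21→b4/s0 VC-HIT; vc=[9,12,8]

VC = [9, 12, 8]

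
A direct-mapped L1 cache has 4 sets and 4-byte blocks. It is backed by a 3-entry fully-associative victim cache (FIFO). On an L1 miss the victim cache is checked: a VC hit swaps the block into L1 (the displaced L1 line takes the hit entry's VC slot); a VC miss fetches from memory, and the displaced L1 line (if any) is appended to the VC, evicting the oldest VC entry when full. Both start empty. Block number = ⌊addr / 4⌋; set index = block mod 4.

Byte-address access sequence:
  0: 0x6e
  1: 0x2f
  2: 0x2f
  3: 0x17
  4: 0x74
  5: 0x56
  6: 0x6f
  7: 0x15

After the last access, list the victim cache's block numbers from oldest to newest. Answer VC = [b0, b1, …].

VC = [11, 21, 29]

#0 0x6e→b27/s3 MISS; vc=[]
#1 0x2f→b11/s3 MISS; vc=[27]
#2 0x2f→b11/s3 L1-HIT; vc=[27]
#3 0x17→b5/s1 MISS; vc=[27]
#4 0x74→b29/s1 MISS; vc=[27,5]
#5 0x56→b21/s1 MISS; vc=[27,5,29]
#6 0x6f→b27/s3 VC-HIT; vc=[11,5,29]
#7 0x15→b5/s1 VC-HIT; vc=[11,21,29]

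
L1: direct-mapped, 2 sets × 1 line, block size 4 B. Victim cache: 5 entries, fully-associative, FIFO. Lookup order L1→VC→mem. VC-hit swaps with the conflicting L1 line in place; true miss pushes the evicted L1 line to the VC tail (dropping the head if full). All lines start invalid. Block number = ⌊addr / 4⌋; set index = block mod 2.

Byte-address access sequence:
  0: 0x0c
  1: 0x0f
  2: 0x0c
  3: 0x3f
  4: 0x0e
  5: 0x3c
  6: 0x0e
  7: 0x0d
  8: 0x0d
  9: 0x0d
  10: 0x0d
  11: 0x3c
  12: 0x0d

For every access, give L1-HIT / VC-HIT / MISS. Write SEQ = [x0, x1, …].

#0 0xc→b3/s1 MISS; vc=[]
#1 0xf→b3/s1 L1-HIT; vc=[]
#2 0xc→b3/s1 L1-HIT; vc=[]
#3 0x3f→b15/s1 MISS; vc=[3]
#4 0xe→b3/s1 VC-HIT; vc=[15]
#5 0x3c→b15/s1 VC-HIT; vc=[3]
#6 0xe→b3/s1 VC-HIT; vc=[15]
#7 0xd→b3/s1 L1-HIT; vc=[15]
#8 0xd→b3/s1 L1-HIT; vc=[15]
#9 0xd→b3/s1 L1-HIT; vc=[15]
#10 0xd→b3/s1 L1-HIT; vc=[15]
#11 0x3c→b15/s1 VC-HIT; vc=[3]
#12 0xd→b3/s1 VC-HIT; vc=[15]

SEQ = [MISS, L1-HIT, L1-HIT, MISS, VC-HIT, VC-HIT, VC-HIT, L1-HIT, L1-HIT, L1-HIT, L1-HIT, VC-HIT, VC-HIT]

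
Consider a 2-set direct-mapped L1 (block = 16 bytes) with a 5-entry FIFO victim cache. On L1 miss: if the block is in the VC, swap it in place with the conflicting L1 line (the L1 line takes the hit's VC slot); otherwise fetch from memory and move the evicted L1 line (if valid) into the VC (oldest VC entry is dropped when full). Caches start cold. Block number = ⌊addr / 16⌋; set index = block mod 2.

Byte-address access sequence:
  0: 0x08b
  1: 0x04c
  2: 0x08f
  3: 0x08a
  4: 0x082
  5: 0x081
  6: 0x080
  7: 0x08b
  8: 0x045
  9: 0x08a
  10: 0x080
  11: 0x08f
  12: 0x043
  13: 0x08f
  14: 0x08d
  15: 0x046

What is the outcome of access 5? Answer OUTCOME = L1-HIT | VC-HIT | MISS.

#0 0x8b→b8/s0 MISS; vc=[]
#1 0x4c→b4/s0 MISS; vc=[8]
#2 0x8f→b8/s0 VC-HIT; vc=[4]
#3 0x8a→b8/s0 L1-HIT; vc=[4]
#4 0x82→b8/s0 L1-HIT; vc=[4]
#5 0x81→b8/s0 L1-HIT; vc=[4]
#6 0x80→b8/s0 L1-HIT; vc=[4]
#7 0x8b→b8/s0 L1-HIT; vc=[4]
#8 0x45→b4/s0 VC-HIT; vc=[8]
#9 0x8a→b8/s0 VC-HIT; vc=[4]
#10 0x80→b8/s0 L1-HIT; vc=[4]
#11 0x8f→b8/s0 L1-HIT; vc=[4]
#12 0x43→b4/s0 VC-HIT; vc=[8]
#13 0x8f→b8/s0 VC-HIT; vc=[4]
#14 0x8d→b8/s0 L1-HIT; vc=[4]
#15 0x46→b4/s0 VC-HIT; vc=[8]

OUTCOME = L1-HIT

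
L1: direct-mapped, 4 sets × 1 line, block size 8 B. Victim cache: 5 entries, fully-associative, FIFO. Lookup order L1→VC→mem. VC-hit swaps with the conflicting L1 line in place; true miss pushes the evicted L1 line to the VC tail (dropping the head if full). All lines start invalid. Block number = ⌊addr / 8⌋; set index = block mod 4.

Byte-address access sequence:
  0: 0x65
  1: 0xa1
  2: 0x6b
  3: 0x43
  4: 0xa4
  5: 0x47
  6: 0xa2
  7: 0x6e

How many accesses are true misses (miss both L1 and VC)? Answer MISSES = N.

0: 0x65 (blk 12, set 0) → MISS  vc=[]
1: 0xa1 (blk 20, set 0) → MISS  vc=[12]
2: 0x6b (blk 13, set 1) → MISS  vc=[12]
3: 0x43 (blk 8, set 0) → MISS  vc=[12, 20]
4: 0xa4 (blk 20, set 0) → VC-HIT  vc=[12, 8]
5: 0x47 (blk 8, set 0) → VC-HIT  vc=[12, 20]
6: 0xa2 (blk 20, set 0) → VC-HIT  vc=[12, 8]
7: 0x6e (blk 13, set 1) → L1-HIT  vc=[12, 8]

MISSES = 4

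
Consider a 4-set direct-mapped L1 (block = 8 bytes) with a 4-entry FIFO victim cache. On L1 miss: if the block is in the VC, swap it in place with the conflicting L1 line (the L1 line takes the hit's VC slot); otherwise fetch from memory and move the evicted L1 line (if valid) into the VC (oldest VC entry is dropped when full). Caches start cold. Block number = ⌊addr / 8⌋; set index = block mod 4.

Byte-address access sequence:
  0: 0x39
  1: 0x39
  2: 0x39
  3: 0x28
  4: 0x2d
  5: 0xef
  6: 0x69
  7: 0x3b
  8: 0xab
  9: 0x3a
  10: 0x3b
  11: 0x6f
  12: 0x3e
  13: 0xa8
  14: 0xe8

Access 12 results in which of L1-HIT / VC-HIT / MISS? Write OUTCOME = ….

OUTCOME = L1-HIT

0: 0x39 (blk 7, set 3) → MISS  vc=[]
1: 0x39 (blk 7, set 3) → L1-HIT  vc=[]
2: 0x39 (blk 7, set 3) → L1-HIT  vc=[]
3: 0x28 (blk 5, set 1) → MISS  vc=[]
4: 0x2d (blk 5, set 1) → L1-HIT  vc=[]
5: 0xef (blk 29, set 1) → MISS  vc=[5]
6: 0x69 (blk 13, set 1) → MISS  vc=[5, 29]
7: 0x3b (blk 7, set 3) → L1-HIT  vc=[5, 29]
8: 0xab (blk 21, set 1) → MISS  vc=[5, 29, 13]
9: 0x3a (blk 7, set 3) → L1-HIT  vc=[5, 29, 13]
10: 0x3b (blk 7, set 3) → L1-HIT  vc=[5, 29, 13]
11: 0x6f (blk 13, set 1) → VC-HIT  vc=[5, 29, 21]
12: 0x3e (blk 7, set 3) → L1-HIT  vc=[5, 29, 21]
13: 0xa8 (blk 21, set 1) → VC-HIT  vc=[5, 29, 13]
14: 0xe8 (blk 29, set 1) → VC-HIT  vc=[5, 21, 13]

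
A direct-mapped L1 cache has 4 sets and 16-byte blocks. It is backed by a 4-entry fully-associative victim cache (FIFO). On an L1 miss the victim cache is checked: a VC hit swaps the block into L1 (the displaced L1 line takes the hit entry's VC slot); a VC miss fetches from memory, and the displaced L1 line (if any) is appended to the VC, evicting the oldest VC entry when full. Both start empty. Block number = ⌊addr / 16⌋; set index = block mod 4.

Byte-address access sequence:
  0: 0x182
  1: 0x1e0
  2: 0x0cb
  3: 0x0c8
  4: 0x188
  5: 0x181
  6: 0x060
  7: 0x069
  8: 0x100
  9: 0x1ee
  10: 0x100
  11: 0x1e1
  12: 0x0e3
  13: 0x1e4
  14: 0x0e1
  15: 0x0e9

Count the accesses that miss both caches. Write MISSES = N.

#0 0x182→b24/s0 MISS; vc=[]
#1 0x1e0→b30/s2 MISS; vc=[]
#2 0xcb→b12/s0 MISS; vc=[24]
#3 0xc8→b12/s0 L1-HIT; vc=[24]
#4 0x188→b24/s0 VC-HIT; vc=[12]
#5 0x181→b24/s0 L1-HIT; vc=[12]
#6 0x60→b6/s2 MISS; vc=[12,30]
#7 0x69→b6/s2 L1-HIT; vc=[12,30]
#8 0x100→b16/s0 MISS; vc=[12,30,24]
#9 0x1ee→b30/s2 VC-HIT; vc=[12,6,24]
#10 0x100→b16/s0 L1-HIT; vc=[12,6,24]
#11 0x1e1→b30/s2 L1-HIT; vc=[12,6,24]
#12 0xe3→b14/s2 MISS; vc=[12,6,24,30]
#13 0x1e4→b30/s2 VC-HIT; vc=[12,6,24,14]
#14 0xe1→b14/s2 VC-HIT; vc=[12,6,24,30]
#15 0xe9→b14/s2 L1-HIT; vc=[12,6,24,30]

MISSES = 6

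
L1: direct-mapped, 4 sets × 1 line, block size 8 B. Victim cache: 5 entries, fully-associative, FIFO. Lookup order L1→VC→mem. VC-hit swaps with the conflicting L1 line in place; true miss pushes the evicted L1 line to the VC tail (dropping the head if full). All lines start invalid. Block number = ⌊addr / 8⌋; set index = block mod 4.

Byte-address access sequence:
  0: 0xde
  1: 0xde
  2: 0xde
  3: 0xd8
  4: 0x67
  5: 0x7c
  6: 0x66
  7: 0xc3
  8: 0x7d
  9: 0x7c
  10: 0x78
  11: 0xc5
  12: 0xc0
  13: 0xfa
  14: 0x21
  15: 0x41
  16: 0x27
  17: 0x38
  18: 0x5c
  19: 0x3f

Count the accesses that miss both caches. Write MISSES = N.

MISSES = 9

  [0] addr=0xde blk=27 s=3: MISS | VC []
  [1] addr=0xde blk=27 s=3: L1-HIT | VC []
  [2] addr=0xde blk=27 s=3: L1-HIT | VC []
  [3] addr=0xd8 blk=27 s=3: L1-HIT | VC []
  [4] addr=0x67 blk=12 s=0: MISS | VC []
  [5] addr=0x7c blk=15 s=3: MISS | VC [27]
  [6] addr=0x66 blk=12 s=0: L1-HIT | VC [27]
  [7] addr=0xc3 blk=24 s=0: MISS | VC [27, 12]
  [8] addr=0x7d blk=15 s=3: L1-HIT | VC [27, 12]
  [9] addr=0x7c blk=15 s=3: L1-HIT | VC [27, 12]
  [10] addr=0x78 blk=15 s=3: L1-HIT | VC [27, 12]
  [11] addr=0xc5 blk=24 s=0: L1-HIT | VC [27, 12]
  [12] addr=0xc0 blk=24 s=0: L1-HIT | VC [27, 12]
  [13] addr=0xfa blk=31 s=3: MISS | VC [27, 12, 15]
  [14] addr=0x21 blk=4 s=0: MISS | VC [27, 12, 15, 24]
  [15] addr=0x41 blk=8 s=0: MISS | VC [27, 12, 15, 24, 4]
  [16] addr=0x27 blk=4 s=0: VC-HIT | VC [27, 12, 15, 24, 8]
  [17] addr=0x38 blk=7 s=3: MISS | VC [12, 15, 24, 8, 31]
  [18] addr=0x5c blk=11 s=3: MISS | VC [15, 24, 8, 31, 7]
  [19] addr=0x3f blk=7 s=3: VC-HIT | VC [15, 24, 8, 31, 11]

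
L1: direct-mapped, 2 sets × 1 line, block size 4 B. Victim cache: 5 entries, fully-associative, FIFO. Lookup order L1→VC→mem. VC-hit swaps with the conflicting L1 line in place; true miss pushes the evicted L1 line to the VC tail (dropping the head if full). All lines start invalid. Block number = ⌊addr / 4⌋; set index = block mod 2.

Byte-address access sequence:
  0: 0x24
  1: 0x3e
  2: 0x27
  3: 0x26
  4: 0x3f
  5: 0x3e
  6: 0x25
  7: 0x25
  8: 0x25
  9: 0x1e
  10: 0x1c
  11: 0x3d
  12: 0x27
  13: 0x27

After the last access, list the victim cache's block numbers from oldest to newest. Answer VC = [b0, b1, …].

VC = [7, 15]

0: 0x24 (blk 9, set 1) → MISS  vc=[]
1: 0x3e (blk 15, set 1) → MISS  vc=[9]
2: 0x27 (blk 9, set 1) → VC-HIT  vc=[15]
3: 0x26 (blk 9, set 1) → L1-HIT  vc=[15]
4: 0x3f (blk 15, set 1) → VC-HIT  vc=[9]
5: 0x3e (blk 15, set 1) → L1-HIT  vc=[9]
6: 0x25 (blk 9, set 1) → VC-HIT  vc=[15]
7: 0x25 (blk 9, set 1) → L1-HIT  vc=[15]
8: 0x25 (blk 9, set 1) → L1-HIT  vc=[15]
9: 0x1e (blk 7, set 1) → MISS  vc=[15, 9]
10: 0x1c (blk 7, set 1) → L1-HIT  vc=[15, 9]
11: 0x3d (blk 15, set 1) → VC-HIT  vc=[7, 9]
12: 0x27 (blk 9, set 1) → VC-HIT  vc=[7, 15]
13: 0x27 (blk 9, set 1) → L1-HIT  vc=[7, 15]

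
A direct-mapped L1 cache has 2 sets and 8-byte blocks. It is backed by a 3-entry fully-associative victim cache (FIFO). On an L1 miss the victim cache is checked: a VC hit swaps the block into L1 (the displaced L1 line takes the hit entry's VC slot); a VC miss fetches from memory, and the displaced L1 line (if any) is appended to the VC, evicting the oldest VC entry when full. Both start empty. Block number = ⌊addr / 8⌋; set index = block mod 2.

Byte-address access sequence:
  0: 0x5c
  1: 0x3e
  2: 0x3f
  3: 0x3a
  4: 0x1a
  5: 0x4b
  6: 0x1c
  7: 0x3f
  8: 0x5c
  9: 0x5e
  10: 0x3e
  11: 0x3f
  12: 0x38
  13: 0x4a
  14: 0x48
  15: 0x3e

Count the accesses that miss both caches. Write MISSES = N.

MISSES = 4

#0 0x5c→b11/s1 MISS; vc=[]
#1 0x3e→b7/s1 MISS; vc=[11]
#2 0x3f→b7/s1 L1-HIT; vc=[11]
#3 0x3a→b7/s1 L1-HIT; vc=[11]
#4 0x1a→b3/s1 MISS; vc=[11,7]
#5 0x4b→b9/s1 MISS; vc=[11,7,3]
#6 0x1c→b3/s1 VC-HIT; vc=[11,7,9]
#7 0x3f→b7/s1 VC-HIT; vc=[11,3,9]
#8 0x5c→b11/s1 VC-HIT; vc=[7,3,9]
#9 0x5e→b11/s1 L1-HIT; vc=[7,3,9]
#10 0x3e→b7/s1 VC-HIT; vc=[11,3,9]
#11 0x3f→b7/s1 L1-HIT; vc=[11,3,9]
#12 0x38→b7/s1 L1-HIT; vc=[11,3,9]
#13 0x4a→b9/s1 VC-HIT; vc=[11,3,7]
#14 0x48→b9/s1 L1-HIT; vc=[11,3,7]
#15 0x3e→b7/s1 VC-HIT; vc=[11,3,9]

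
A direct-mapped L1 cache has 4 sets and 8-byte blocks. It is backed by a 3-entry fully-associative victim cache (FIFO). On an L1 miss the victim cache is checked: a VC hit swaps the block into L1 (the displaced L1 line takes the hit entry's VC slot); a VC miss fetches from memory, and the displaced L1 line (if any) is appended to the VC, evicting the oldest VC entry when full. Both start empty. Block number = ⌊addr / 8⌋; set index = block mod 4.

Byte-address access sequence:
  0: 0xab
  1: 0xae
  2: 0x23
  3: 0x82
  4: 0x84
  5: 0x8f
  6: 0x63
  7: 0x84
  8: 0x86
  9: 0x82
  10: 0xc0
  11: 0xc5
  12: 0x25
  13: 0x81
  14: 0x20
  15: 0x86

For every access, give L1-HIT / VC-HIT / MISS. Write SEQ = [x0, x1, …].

#0 0xab→b21/s1 MISS; vc=[]
#1 0xae→b21/s1 L1-HIT; vc=[]
#2 0x23→b4/s0 MISS; vc=[]
#3 0x82→b16/s0 MISS; vc=[4]
#4 0x84→b16/s0 L1-HIT; vc=[4]
#5 0x8f→b17/s1 MISS; vc=[4,21]
#6 0x63→b12/s0 MISS; vc=[4,21,16]
#7 0x84→b16/s0 VC-HIT; vc=[4,21,12]
#8 0x86→b16/s0 L1-HIT; vc=[4,21,12]
#9 0x82→b16/s0 L1-HIT; vc=[4,21,12]
#10 0xc0→b24/s0 MISS; vc=[21,12,16]
#11 0xc5→b24/s0 L1-HIT; vc=[21,12,16]
#12 0x25→b4/s0 MISS; vc=[12,16,24]
#13 0x81→b16/s0 VC-HIT; vc=[12,4,24]
#14 0x20→b4/s0 VC-HIT; vc=[12,16,24]
#15 0x86→b16/s0 VC-HIT; vc=[12,4,24]

SEQ = [MISS, L1-HIT, MISS, MISS, L1-HIT, MISS, MISS, VC-HIT, L1-HIT, L1-HIT, MISS, L1-HIT, MISS, VC-HIT, VC-HIT, VC-HIT]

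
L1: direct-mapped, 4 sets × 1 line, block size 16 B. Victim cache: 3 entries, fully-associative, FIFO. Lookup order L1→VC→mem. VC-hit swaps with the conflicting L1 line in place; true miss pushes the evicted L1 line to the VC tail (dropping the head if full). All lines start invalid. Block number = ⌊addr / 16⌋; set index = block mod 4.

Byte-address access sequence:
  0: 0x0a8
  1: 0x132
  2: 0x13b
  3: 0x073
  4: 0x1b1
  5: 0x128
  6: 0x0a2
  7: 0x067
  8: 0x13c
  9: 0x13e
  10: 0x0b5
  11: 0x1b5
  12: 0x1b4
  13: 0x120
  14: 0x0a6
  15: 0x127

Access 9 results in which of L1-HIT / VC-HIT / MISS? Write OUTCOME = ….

OUTCOME = L1-HIT

  [0] addr=0xa8 blk=10 s=2: MISS | VC []
  [1] addr=0x132 blk=19 s=3: MISS | VC []
  [2] addr=0x13b blk=19 s=3: L1-HIT | VC []
  [3] addr=0x73 blk=7 s=3: MISS | VC [19]
  [4] addr=0x1b1 blk=27 s=3: MISS | VC [19, 7]
  [5] addr=0x128 blk=18 s=2: MISS | VC [19, 7, 10]
  [6] addr=0xa2 blk=10 s=2: VC-HIT | VC [19, 7, 18]
  [7] addr=0x67 blk=6 s=2: MISS | VC [7, 18, 10]
  [8] addr=0x13c blk=19 s=3: MISS | VC [18, 10, 27]
  [9] addr=0x13e blk=19 s=3: L1-HIT | VC [18, 10, 27]
  [10] addr=0xb5 blk=11 s=3: MISS | VC [10, 27, 19]
  [11] addr=0x1b5 blk=27 s=3: VC-HIT | VC [10, 11, 19]
  [12] addr=0x1b4 blk=27 s=3: L1-HIT | VC [10, 11, 19]
  [13] addr=0x120 blk=18 s=2: MISS | VC [11, 19, 6]
  [14] addr=0xa6 blk=10 s=2: MISS | VC [19, 6, 18]
  [15] addr=0x127 blk=18 s=2: VC-HIT | VC [19, 6, 10]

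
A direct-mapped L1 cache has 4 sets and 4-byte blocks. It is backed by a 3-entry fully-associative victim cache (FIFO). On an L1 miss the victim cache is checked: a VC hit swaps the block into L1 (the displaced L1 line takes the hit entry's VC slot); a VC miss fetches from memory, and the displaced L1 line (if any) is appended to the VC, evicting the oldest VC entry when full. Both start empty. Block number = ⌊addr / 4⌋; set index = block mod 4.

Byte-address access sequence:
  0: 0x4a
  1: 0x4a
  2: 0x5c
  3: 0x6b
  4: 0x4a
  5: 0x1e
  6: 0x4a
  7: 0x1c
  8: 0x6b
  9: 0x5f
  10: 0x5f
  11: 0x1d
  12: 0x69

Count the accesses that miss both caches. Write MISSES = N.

  [0] addr=0x4a blk=18 s=2: MISS | VC []
  [1] addr=0x4a blk=18 s=2: L1-HIT | VC []
  [2] addr=0x5c blk=23 s=3: MISS | VC []
  [3] addr=0x6b blk=26 s=2: MISS | VC [18]
  [4] addr=0x4a blk=18 s=2: VC-HIT | VC [26]
  [5] addr=0x1e blk=7 s=3: MISS | VC [26, 23]
  [6] addr=0x4a blk=18 s=2: L1-HIT | VC [26, 23]
  [7] addr=0x1c blk=7 s=3: L1-HIT | VC [26, 23]
  [8] addr=0x6b blk=26 s=2: VC-HIT | VC [18, 23]
  [9] addr=0x5f blk=23 s=3: VC-HIT | VC [18, 7]
  [10] addr=0x5f blk=23 s=3: L1-HIT | VC [18, 7]
  [11] addr=0x1d blk=7 s=3: VC-HIT | VC [18, 23]
  [12] addr=0x69 blk=26 s=2: L1-HIT | VC [18, 23]

MISSES = 4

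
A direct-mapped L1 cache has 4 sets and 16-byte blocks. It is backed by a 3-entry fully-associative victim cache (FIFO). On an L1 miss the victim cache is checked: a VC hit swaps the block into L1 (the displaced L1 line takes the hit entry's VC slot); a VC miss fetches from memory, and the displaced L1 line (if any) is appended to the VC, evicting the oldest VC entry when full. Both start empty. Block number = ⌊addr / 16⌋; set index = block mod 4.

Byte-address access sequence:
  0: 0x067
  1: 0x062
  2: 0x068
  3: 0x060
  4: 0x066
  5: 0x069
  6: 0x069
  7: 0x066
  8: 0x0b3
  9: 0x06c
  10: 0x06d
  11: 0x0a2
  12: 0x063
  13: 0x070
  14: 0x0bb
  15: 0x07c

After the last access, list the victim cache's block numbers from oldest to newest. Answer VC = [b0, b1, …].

#0 0x67→b6/s2 MISS; vc=[]
#1 0x62→b6/s2 L1-HIT; vc=[]
#2 0x68→b6/s2 L1-HIT; vc=[]
#3 0x60→b6/s2 L1-HIT; vc=[]
#4 0x66→b6/s2 L1-HIT; vc=[]
#5 0x69→b6/s2 L1-HIT; vc=[]
#6 0x69→b6/s2 L1-HIT; vc=[]
#7 0x66→b6/s2 L1-HIT; vc=[]
#8 0xb3→b11/s3 MISS; vc=[]
#9 0x6c→b6/s2 L1-HIT; vc=[]
#10 0x6d→b6/s2 L1-HIT; vc=[]
#11 0xa2→b10/s2 MISS; vc=[6]
#12 0x63→b6/s2 VC-HIT; vc=[10]
#13 0x70→b7/s3 MISS; vc=[10,11]
#14 0xbb→b11/s3 VC-HIT; vc=[10,7]
#15 0x7c→b7/s3 VC-HIT; vc=[10,11]

VC = [10, 11]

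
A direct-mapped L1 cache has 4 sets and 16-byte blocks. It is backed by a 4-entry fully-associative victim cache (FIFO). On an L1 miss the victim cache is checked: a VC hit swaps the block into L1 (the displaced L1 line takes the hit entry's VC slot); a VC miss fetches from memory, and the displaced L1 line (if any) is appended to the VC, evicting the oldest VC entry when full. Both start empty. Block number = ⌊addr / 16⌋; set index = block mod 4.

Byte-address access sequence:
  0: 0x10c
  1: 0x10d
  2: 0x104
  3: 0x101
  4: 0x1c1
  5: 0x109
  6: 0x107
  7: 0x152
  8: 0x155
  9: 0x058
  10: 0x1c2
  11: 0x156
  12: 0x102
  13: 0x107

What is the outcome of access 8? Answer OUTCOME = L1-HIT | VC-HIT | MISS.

#0 0x10c→b16/s0 MISS; vc=[]
#1 0x10d→b16/s0 L1-HIT; vc=[]
#2 0x104→b16/s0 L1-HIT; vc=[]
#3 0x101→b16/s0 L1-HIT; vc=[]
#4 0x1c1→b28/s0 MISS; vc=[16]
#5 0x109→b16/s0 VC-HIT; vc=[28]
#6 0x107→b16/s0 L1-HIT; vc=[28]
#7 0x152→b21/s1 MISS; vc=[28]
#8 0x155→b21/s1 L1-HIT; vc=[28]
#9 0x58→b5/s1 MISS; vc=[28,21]
#10 0x1c2→b28/s0 VC-HIT; vc=[16,21]
#11 0x156→b21/s1 VC-HIT; vc=[16,5]
#12 0x102→b16/s0 VC-HIT; vc=[28,5]
#13 0x107→b16/s0 L1-HIT; vc=[28,5]

OUTCOME = L1-HIT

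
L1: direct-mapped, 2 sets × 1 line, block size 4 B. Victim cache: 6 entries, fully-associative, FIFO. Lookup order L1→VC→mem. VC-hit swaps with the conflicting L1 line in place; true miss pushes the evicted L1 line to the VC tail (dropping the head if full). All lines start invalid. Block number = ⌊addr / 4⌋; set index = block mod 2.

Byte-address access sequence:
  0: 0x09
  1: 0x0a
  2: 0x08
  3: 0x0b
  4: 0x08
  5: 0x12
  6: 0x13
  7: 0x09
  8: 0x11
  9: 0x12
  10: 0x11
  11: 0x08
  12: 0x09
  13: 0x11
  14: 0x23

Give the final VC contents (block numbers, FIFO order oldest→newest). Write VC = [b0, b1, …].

VC = [2, 4]

  [0] addr=0x9 blk=2 s=0: MISS | VC []
  [1] addr=0xa blk=2 s=0: L1-HIT | VC []
  [2] addr=0x8 blk=2 s=0: L1-HIT | VC []
  [3] addr=0xb blk=2 s=0: L1-HIT | VC []
  [4] addr=0x8 blk=2 s=0: L1-HIT | VC []
  [5] addr=0x12 blk=4 s=0: MISS | VC [2]
  [6] addr=0x13 blk=4 s=0: L1-HIT | VC [2]
  [7] addr=0x9 blk=2 s=0: VC-HIT | VC [4]
  [8] addr=0x11 blk=4 s=0: VC-HIT | VC [2]
  [9] addr=0x12 blk=4 s=0: L1-HIT | VC [2]
  [10] addr=0x11 blk=4 s=0: L1-HIT | VC [2]
  [11] addr=0x8 blk=2 s=0: VC-HIT | VC [4]
  [12] addr=0x9 blk=2 s=0: L1-HIT | VC [4]
  [13] addr=0x11 blk=4 s=0: VC-HIT | VC [2]
  [14] addr=0x23 blk=8 s=0: MISS | VC [2, 4]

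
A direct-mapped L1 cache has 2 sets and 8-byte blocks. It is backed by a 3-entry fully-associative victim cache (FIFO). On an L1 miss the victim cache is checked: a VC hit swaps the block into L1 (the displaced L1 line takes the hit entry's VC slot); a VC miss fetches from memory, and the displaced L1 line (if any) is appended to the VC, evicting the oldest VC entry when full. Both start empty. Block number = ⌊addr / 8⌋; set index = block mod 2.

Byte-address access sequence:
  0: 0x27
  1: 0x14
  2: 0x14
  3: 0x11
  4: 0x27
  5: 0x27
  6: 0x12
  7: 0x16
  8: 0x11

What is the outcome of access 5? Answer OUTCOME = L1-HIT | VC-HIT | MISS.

0: 0x27 (blk 4, set 0) → MISS  vc=[]
1: 0x14 (blk 2, set 0) → MISS  vc=[4]
2: 0x14 (blk 2, set 0) → L1-HIT  vc=[4]
3: 0x11 (blk 2, set 0) → L1-HIT  vc=[4]
4: 0x27 (blk 4, set 0) → VC-HIT  vc=[2]
5: 0x27 (blk 4, set 0) → L1-HIT  vc=[2]
6: 0x12 (blk 2, set 0) → VC-HIT  vc=[4]
7: 0x16 (blk 2, set 0) → L1-HIT  vc=[4]
8: 0x11 (blk 2, set 0) → L1-HIT  vc=[4]

OUTCOME = L1-HIT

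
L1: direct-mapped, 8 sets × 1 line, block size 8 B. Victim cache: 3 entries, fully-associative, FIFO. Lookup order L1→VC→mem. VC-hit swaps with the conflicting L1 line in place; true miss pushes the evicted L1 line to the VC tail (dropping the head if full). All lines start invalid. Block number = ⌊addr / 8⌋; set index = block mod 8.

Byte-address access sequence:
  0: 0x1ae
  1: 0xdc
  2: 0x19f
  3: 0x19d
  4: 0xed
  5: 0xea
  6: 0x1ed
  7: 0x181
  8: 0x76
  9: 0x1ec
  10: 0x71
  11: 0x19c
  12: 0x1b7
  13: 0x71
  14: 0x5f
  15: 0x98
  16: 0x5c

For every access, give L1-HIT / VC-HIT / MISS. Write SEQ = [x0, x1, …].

0: 0x1ae (blk 53, set 5) → MISS  vc=[]
1: 0xdc (blk 27, set 3) → MISS  vc=[]
2: 0x19f (blk 51, set 3) → MISS  vc=[27]
3: 0x19d (blk 51, set 3) → L1-HIT  vc=[27]
4: 0xed (blk 29, set 5) → MISS  vc=[27, 53]
5: 0xea (blk 29, set 5) → L1-HIT  vc=[27, 53]
6: 0x1ed (blk 61, set 5) → MISS  vc=[27, 53, 29]
7: 0x181 (blk 48, set 0) → MISS  vc=[27, 53, 29]
8: 0x76 (blk 14, set 6) → MISS  vc=[27, 53, 29]
9: 0x1ec (blk 61, set 5) → L1-HIT  vc=[27, 53, 29]
10: 0x71 (blk 14, set 6) → L1-HIT  vc=[27, 53, 29]
11: 0x19c (blk 51, set 3) → L1-HIT  vc=[27, 53, 29]
12: 0x1b7 (blk 54, set 6) → MISS  vc=[53, 29, 14]
13: 0x71 (blk 14, set 6) → VC-HIT  vc=[53, 29, 54]
14: 0x5f (blk 11, set 3) → MISS  vc=[29, 54, 51]
15: 0x98 (blk 19, set 3) → MISS  vc=[54, 51, 11]
16: 0x5c (blk 11, set 3) → VC-HIT  vc=[54, 51, 19]

SEQ = [MISS, MISS, MISS, L1-HIT, MISS, L1-HIT, MISS, MISS, MISS, L1-HIT, L1-HIT, L1-HIT, MISS, VC-HIT, MISS, MISS, VC-HIT]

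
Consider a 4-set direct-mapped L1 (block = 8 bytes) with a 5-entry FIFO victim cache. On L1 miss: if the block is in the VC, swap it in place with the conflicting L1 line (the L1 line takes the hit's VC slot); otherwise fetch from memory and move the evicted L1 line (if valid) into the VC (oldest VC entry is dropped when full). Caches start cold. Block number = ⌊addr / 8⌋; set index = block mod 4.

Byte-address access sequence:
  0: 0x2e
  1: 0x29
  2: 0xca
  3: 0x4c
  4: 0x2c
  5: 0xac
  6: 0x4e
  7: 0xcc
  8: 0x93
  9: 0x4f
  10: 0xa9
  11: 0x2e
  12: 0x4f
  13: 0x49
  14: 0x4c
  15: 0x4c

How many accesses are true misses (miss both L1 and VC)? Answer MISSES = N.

MISSES = 5

0: 0x2e (blk 5, set 1) → MISS  vc=[]
1: 0x29 (blk 5, set 1) → L1-HIT  vc=[]
2: 0xca (blk 25, set 1) → MISS  vc=[5]
3: 0x4c (blk 9, set 1) → MISS  vc=[5, 25]
4: 0x2c (blk 5, set 1) → VC-HIT  vc=[9, 25]
5: 0xac (blk 21, set 1) → MISS  vc=[9, 25, 5]
6: 0x4e (blk 9, set 1) → VC-HIT  vc=[21, 25, 5]
7: 0xcc (blk 25, set 1) → VC-HIT  vc=[21, 9, 5]
8: 0x93 (blk 18, set 2) → MISS  vc=[21, 9, 5]
9: 0x4f (blk 9, set 1) → VC-HIT  vc=[21, 25, 5]
10: 0xa9 (blk 21, set 1) → VC-HIT  vc=[9, 25, 5]
11: 0x2e (blk 5, set 1) → VC-HIT  vc=[9, 25, 21]
12: 0x4f (blk 9, set 1) → VC-HIT  vc=[5, 25, 21]
13: 0x49 (blk 9, set 1) → L1-HIT  vc=[5, 25, 21]
14: 0x4c (blk 9, set 1) → L1-HIT  vc=[5, 25, 21]
15: 0x4c (blk 9, set 1) → L1-HIT  vc=[5, 25, 21]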